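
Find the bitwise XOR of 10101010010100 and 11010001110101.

XOR: 1 when bits differ
  10101010010100
^ 11010001110101
----------------
  01111011100001
Decimal: 10900 ^ 13429 = 7905



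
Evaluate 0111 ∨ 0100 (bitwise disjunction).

OR: 1 when either bit is 1
  0111
| 0100
------
  0111
Decimal: 7 | 4 = 7



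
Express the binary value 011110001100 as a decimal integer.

Sum of powers of 2 for each 1-bit:
2^2 + 2^3 + 2^7 + 2^8 + 2^9 + 2^10
= 4 + 8 + 128 + 256 + 512 + 1024
= 1932



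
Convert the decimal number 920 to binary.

Using repeated division by 2:
920 ÷ 2 = 460 remainder 0
460 ÷ 2 = 230 remainder 0
230 ÷ 2 = 115 remainder 0
115 ÷ 2 = 57 remainder 1
57 ÷ 2 = 28 remainder 1
28 ÷ 2 = 14 remainder 0
14 ÷ 2 = 7 remainder 0
7 ÷ 2 = 3 remainder 1
3 ÷ 2 = 1 remainder 1
1 ÷ 2 = 0 remainder 1
Reading remainders bottom to top: 1110011000



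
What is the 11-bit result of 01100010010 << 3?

Original: 01100010010 (decimal 786)
Shift left by 3 positions
Append 3 zeros on the right and drop the 3 high bits that overflow the 11-bit width
Result: 00010010000 (decimal 144)
Equivalent: 786 << 3 = 786 × 2^3 = 6288, truncated to 11 bits = 144



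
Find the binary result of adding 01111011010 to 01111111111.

Add column by column from the right: bit + bit + carry-in; write the sum mod 2, carry 1 when the sum is 2 or 3.
carry:  11111111100
        01111011010
+       01111111111
-------------------
       011111011001
(the carry out of the leftmost column, 0, becomes the leading bit)
Decimal check:
  01111011010 = 512 + 256 + 128 + 64 + 16 + 8 + 2 = 986
  01111111111 = 512 + 256 + 128 + 64 + 32 + 16 + 8 + 4 + 2 + 1 = 1023
  986 + 1023 = 2009, and 011111011001 = 1024 + 512 + 256 + 128 + 64 + 16 + 8 + 1 = 2009 ✓



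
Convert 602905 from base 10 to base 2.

Using repeated division by 2:
602905 ÷ 2 = 301452 remainder 1
301452 ÷ 2 = 150726 remainder 0
150726 ÷ 2 = 75363 remainder 0
75363 ÷ 2 = 37681 remainder 1
37681 ÷ 2 = 18840 remainder 1
18840 ÷ 2 = 9420 remainder 0
9420 ÷ 2 = 4710 remainder 0
4710 ÷ 2 = 2355 remainder 0
2355 ÷ 2 = 1177 remainder 1
1177 ÷ 2 = 588 remainder 1
588 ÷ 2 = 294 remainder 0
294 ÷ 2 = 147 remainder 0
147 ÷ 2 = 73 remainder 1
73 ÷ 2 = 36 remainder 1
36 ÷ 2 = 18 remainder 0
18 ÷ 2 = 9 remainder 0
9 ÷ 2 = 4 remainder 1
4 ÷ 2 = 2 remainder 0
2 ÷ 2 = 1 remainder 0
1 ÷ 2 = 0 remainder 1
Reading remainders bottom to top: 10010011001100011001



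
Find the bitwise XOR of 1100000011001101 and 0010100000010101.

XOR: 1 when bits differ
  1100000011001101
^ 0010100000010101
------------------
  1110100011011000
Decimal: 49357 ^ 10261 = 59608



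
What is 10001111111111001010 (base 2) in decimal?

Sum of powers of 2 for each 1-bit:
2^1 + 2^3 + 2^6 + 2^7 + 2^8 + 2^9 + 2^10 + 2^11 + 2^12 + 2^13 + 2^14 + 2^15 + 2^19
= 2 + 8 + 64 + 128 + 256 + 512 + 1024 + 2048 + 4096 + 8192 + 16384 + 32768 + 524288
= 589770



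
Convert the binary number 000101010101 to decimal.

Sum of powers of 2 for each 1-bit:
2^0 + 2^2 + 2^4 + 2^6 + 2^8
= 1 + 4 + 16 + 64 + 256
= 341



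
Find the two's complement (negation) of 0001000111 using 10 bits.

Original: 0001000111
Step 1 - Invert all bits: 1110111000
Step 2 - Add 1: 1110111001
Verification: 0001000111 + 1110111001 = 10000000000; discarding the end carry (carry out of the top bit) leaves the 10-bit value 0000000000, as required for x + (-x)



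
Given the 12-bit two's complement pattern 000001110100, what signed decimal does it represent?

Binary: 000001110100
Sign bit: 0 (non-negative)
Read directly as an unsigned value:
000001110100 = 64 + 32 + 16 + 4 = 116
Value: 116



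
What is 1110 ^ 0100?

XOR: 1 when bits differ
  1110
^ 0100
------
  1010
Decimal: 14 ^ 4 = 10



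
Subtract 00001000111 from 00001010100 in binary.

Method 1 - Direct subtraction (column by column from the right: bit − bit − borrow-in; if negative, add 2 and borrow 1 from the next column):
borrow: 00000011110
        00001010100
-       00001000111
-------------------
        00000001101

Method 2 - Add two's complement:
Two's complement of 00001000111: invert → 11110111000, add 1 → 11110111001
  00001010100
+ 11110111001
-------------
 100000001101  (end carry out of the top bit = 1)
Discarding the end carry: 00000001101
Decimal check:
  00001010100 = 64 + 16 + 4 = 84
  00001000111 = 64 + 4 + 2 + 1 = 71
  84 - 71 = 13, and 00000001101 = 8 + 4 + 1 = 13 ✓



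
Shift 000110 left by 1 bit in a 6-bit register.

Original: 000110 (decimal 6)
Shift left by 1 position
Append 1 zero on the right
Result: 001100 (decimal 12)
Equivalent: 6 << 1 = 6 × 2^1 = 12



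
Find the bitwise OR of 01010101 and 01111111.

OR: 1 when either bit is 1
  01010101
| 01111111
----------
  01111111
Decimal: 85 | 127 = 127



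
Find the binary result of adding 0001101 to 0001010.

Add column by column from the right: bit + bit + carry-in; write the sum mod 2, carry 1 when the sum is 2 or 3.
carry:  0010000
        0001101
+       0001010
---------------
       00010111
(the carry out of the leftmost column, 0, becomes the leading bit)
Decimal check:
  0001101 = 8 + 4 + 1 = 13
  0001010 = 8 + 2 = 10
  13 + 10 = 23, and 00010111 = 16 + 4 + 2 + 1 = 23 ✓



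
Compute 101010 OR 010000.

OR: 1 when either bit is 1
  101010
| 010000
--------
  111010
Decimal: 42 | 16 = 58



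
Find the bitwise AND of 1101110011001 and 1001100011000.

AND: 1 only when both bits are 1
  1101110011001
& 1001100011000
---------------
  1001100011000
Decimal: 7065 & 4888 = 4888



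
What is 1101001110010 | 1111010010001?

OR: 1 when either bit is 1
  1101001110010
| 1111010010001
---------------
  1111011110011
Decimal: 6770 | 7825 = 7923



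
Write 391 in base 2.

Using repeated division by 2:
391 ÷ 2 = 195 remainder 1
195 ÷ 2 = 97 remainder 1
97 ÷ 2 = 48 remainder 1
48 ÷ 2 = 24 remainder 0
24 ÷ 2 = 12 remainder 0
12 ÷ 2 = 6 remainder 0
6 ÷ 2 = 3 remainder 0
3 ÷ 2 = 1 remainder 1
1 ÷ 2 = 0 remainder 1
Reading remainders bottom to top: 110000111



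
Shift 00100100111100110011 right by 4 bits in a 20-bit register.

Original: 00100100111100110011 (decimal 151347)
Shift right by 4 positions
Drop the 4 low bits; fill with zeros on the left
Result: 00000010010011110011 (decimal 9459)
Equivalent: 151347 >> 4 = 151347 ÷ 2^4 = 9459



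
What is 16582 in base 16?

Using repeated division by 16 (digits 10–15 are A–F):
16582 ÷ 16 = 1036 remainder 6
1036 ÷ 16 = 64 remainder 12 (C)
64 ÷ 16 = 4 remainder 0
4 ÷ 16 = 0 remainder 4
Reading remainders bottom to top: 40C6



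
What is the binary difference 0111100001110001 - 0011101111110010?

Method 1 - Direct subtraction (column by column from the right: bit − bit − borrow-in; if negative, add 2 and borrow 1 from the next column):
borrow: 0111111111111100
        0111100001110001
-       0011101111110010
------------------------
        0011110001111111

Method 2 - Add two's complement:
Two's complement of 0011101111110010: invert → 1100010000001101, add 1 → 1100010000001110
  0111100001110001
+ 1100010000001110
------------------
 10011110001111111  (end carry out of the top bit = 1)
Discarding the end carry: 0011110001111111
Decimal check:
  0111100001110001 = 16384 + 8192 + 4096 + 2048 + 64 + 32 + 16 + 1 = 30833
  0011101111110010 = 8192 + 4096 + 2048 + 512 + 256 + 128 + 64 + 32 + 16 + 2 = 15346
  30833 - 15346 = 15487, and 0011110001111111 = 8192 + 4096 + 2048 + 1024 + 64 + 32 + 16 + 8 + 4 + 2 + 1 = 15487 ✓



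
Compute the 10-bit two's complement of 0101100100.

Original: 0101100100
Step 1 - Invert all bits: 1010011011
Step 2 - Add 1: 1010011100
Verification: 0101100100 + 1010011100 = 10000000000; discarding the end carry (carry out of the top bit) leaves the 10-bit value 0000000000, as required for x + (-x)



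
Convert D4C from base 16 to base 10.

Expand by place value (powers of 16):
Digit values: D = 13, C = 12
D4C = 13 × 16^2 + 4 × 16^1 + 12 × 16^0
= 13 × 256 + 4 × 16 + 12 × 1
= 3328 + 64 + 12
= 3404



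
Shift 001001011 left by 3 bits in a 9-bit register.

Original: 001001011 (decimal 75)
Shift left by 3 positions
Append 3 zeros on the right and drop the 3 high bits that overflow the 9-bit width
Result: 001011000 (decimal 88)
Equivalent: 75 << 3 = 75 × 2^3 = 600, truncated to 9 bits = 88



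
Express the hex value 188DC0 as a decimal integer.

Expand by place value (powers of 16):
Digit values: D = 13, C = 12
188DC0 = 1 × 16^5 + 8 × 16^4 + 8 × 16^3 + 13 × 16^2 + 12 × 16^1 + 0 × 16^0
= 1 × 1048576 + 8 × 65536 + 8 × 4096 + 13 × 256 + 12 × 16 + 0 × 1
= 1048576 + 524288 + 32768 + 3328 + 192 + 0
= 1609152



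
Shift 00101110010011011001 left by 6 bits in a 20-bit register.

Original: 00101110010011011001 (decimal 189657)
Shift left by 6 positions
Append 6 zeros on the right and drop the 6 high bits that overflow the 20-bit width
Result: 10010011011001000000 (decimal 603712)
Equivalent: 189657 << 6 = 189657 × 2^6 = 12138048, truncated to 20 bits = 603712



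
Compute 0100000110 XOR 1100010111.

XOR: 1 when bits differ
  0100000110
^ 1100010111
------------
  1000010001
Decimal: 262 ^ 791 = 529



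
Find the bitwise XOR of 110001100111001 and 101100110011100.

XOR: 1 when bits differ
  110001100111001
^ 101100110011100
-----------------
  011101010100101
Decimal: 25401 ^ 22940 = 15013



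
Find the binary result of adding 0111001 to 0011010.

Add column by column from the right: bit + bit + carry-in; write the sum mod 2, carry 1 when the sum is 2 or 3.
carry:  1110000
        0111001
+       0011010
---------------
       01010011
(the carry out of the leftmost column, 0, becomes the leading bit)
Decimal check:
  0111001 = 32 + 16 + 8 + 1 = 57
  0011010 = 16 + 8 + 2 = 26
  57 + 26 = 83, and 01010011 = 64 + 16 + 2 + 1 = 83 ✓



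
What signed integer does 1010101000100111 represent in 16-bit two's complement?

Binary: 1010101000100111
Sign bit: 1 (negative)
Invert: 0101010111011000
Add 1:  0101010111011001
Magnitude: 0101010111011001 = 16384 + 4096 + 1024 + 256 + 128 + 64 + 16 + 8 + 1 = 21977
Value: -21977



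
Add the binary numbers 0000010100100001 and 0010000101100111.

Add column by column from the right: bit + bit + carry-in; write the sum mod 2, carry 1 when the sum is 2 or 3.
carry:  0000001011001110
        0000010100100001
+       0010000101100111
------------------------
       00010011010001000
(the carry out of the leftmost column, 0, becomes the leading bit)
Decimal check:
  0000010100100001 = 1024 + 256 + 32 + 1 = 1313
  0010000101100111 = 8192 + 256 + 64 + 32 + 4 + 2 + 1 = 8551
  1313 + 8551 = 9864, and 00010011010001000 = 8192 + 1024 + 512 + 128 + 8 = 9864 ✓



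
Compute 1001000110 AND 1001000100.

AND: 1 only when both bits are 1
  1001000110
& 1001000100
------------
  1001000100
Decimal: 582 & 580 = 580



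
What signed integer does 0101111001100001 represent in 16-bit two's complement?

Binary: 0101111001100001
Sign bit: 0 (non-negative)
Read directly as an unsigned value:
0101111001100001 = 16384 + 4096 + 2048 + 1024 + 512 + 64 + 32 + 1 = 24161
Value: 24161



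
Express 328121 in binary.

Using repeated division by 2:
328121 ÷ 2 = 164060 remainder 1
164060 ÷ 2 = 82030 remainder 0
82030 ÷ 2 = 41015 remainder 0
41015 ÷ 2 = 20507 remainder 1
20507 ÷ 2 = 10253 remainder 1
10253 ÷ 2 = 5126 remainder 1
5126 ÷ 2 = 2563 remainder 0
2563 ÷ 2 = 1281 remainder 1
1281 ÷ 2 = 640 remainder 1
640 ÷ 2 = 320 remainder 0
320 ÷ 2 = 160 remainder 0
160 ÷ 2 = 80 remainder 0
80 ÷ 2 = 40 remainder 0
40 ÷ 2 = 20 remainder 0
20 ÷ 2 = 10 remainder 0
10 ÷ 2 = 5 remainder 0
5 ÷ 2 = 2 remainder 1
2 ÷ 2 = 1 remainder 0
1 ÷ 2 = 0 remainder 1
Reading remainders bottom to top: 1010000000110111001



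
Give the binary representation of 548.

Using repeated division by 2:
548 ÷ 2 = 274 remainder 0
274 ÷ 2 = 137 remainder 0
137 ÷ 2 = 68 remainder 1
68 ÷ 2 = 34 remainder 0
34 ÷ 2 = 17 remainder 0
17 ÷ 2 = 8 remainder 1
8 ÷ 2 = 4 remainder 0
4 ÷ 2 = 2 remainder 0
2 ÷ 2 = 1 remainder 0
1 ÷ 2 = 0 remainder 1
Reading remainders bottom to top: 1000100100



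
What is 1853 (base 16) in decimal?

Expand by place value (powers of 16):
1853 = 1 × 16^3 + 8 × 16^2 + 5 × 16^1 + 3 × 16^0
= 1 × 4096 + 8 × 256 + 5 × 16 + 3 × 1
= 4096 + 2048 + 80 + 3
= 6227



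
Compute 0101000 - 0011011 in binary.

Method 1 - Direct subtraction (column by column from the right: bit − bit − borrow-in; if negative, add 2 and borrow 1 from the next column):
borrow: 0111110
        0101000
-       0011011
---------------
        0001101

Method 2 - Add two's complement:
Two's complement of 0011011: invert → 1100100, add 1 → 1100101
  0101000
+ 1100101
---------
 10001101  (end carry out of the top bit = 1)
Discarding the end carry: 0001101
Decimal check:
  0101000 = 32 + 8 = 40
  0011011 = 16 + 8 + 2 + 1 = 27
  40 - 27 = 13, and 0001101 = 8 + 4 + 1 = 13 ✓



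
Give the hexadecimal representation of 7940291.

Using repeated division by 16 (digits 10–15 are A–F):
7940291 ÷ 16 = 496268 remainder 3
496268 ÷ 16 = 31016 remainder 12 (C)
31016 ÷ 16 = 1938 remainder 8
1938 ÷ 16 = 121 remainder 2
121 ÷ 16 = 7 remainder 9
7 ÷ 16 = 0 remainder 7
Reading remainders bottom to top: 7928C3



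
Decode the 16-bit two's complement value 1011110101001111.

Binary: 1011110101001111
Sign bit: 1 (negative)
Invert: 0100001010110000
Add 1:  0100001010110001
Magnitude: 0100001010110001 = 16384 + 512 + 128 + 32 + 16 + 1 = 17073
Value: -17073



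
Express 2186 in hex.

Using repeated division by 16 (digits 10–15 are A–F):
2186 ÷ 16 = 136 remainder 10 (A)
136 ÷ 16 = 8 remainder 8
8 ÷ 16 = 0 remainder 8
Reading remainders bottom to top: 88A



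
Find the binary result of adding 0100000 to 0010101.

Add column by column from the right: bit + bit + carry-in; write the sum mod 2, carry 1 when the sum is 2 or 3.
carry:  0000000
        0100000
+       0010101
---------------
       00110101
(the carry out of the leftmost column, 0, becomes the leading bit)
Decimal check:
  0100000 = 32
  0010101 = 16 + 4 + 1 = 21
  32 + 21 = 53, and 00110101 = 32 + 16 + 4 + 1 = 53 ✓



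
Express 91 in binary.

Using repeated division by 2:
91 ÷ 2 = 45 remainder 1
45 ÷ 2 = 22 remainder 1
22 ÷ 2 = 11 remainder 0
11 ÷ 2 = 5 remainder 1
5 ÷ 2 = 2 remainder 1
2 ÷ 2 = 1 remainder 0
1 ÷ 2 = 0 remainder 1
Reading remainders bottom to top: 1011011



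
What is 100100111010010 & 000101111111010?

AND: 1 only when both bits are 1
  100100111010010
& 000101111111010
-----------------
  000100111010010
Decimal: 18898 & 3066 = 2514



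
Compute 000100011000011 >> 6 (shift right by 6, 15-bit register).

Original: 000100011000011 (decimal 2243)
Shift right by 6 positions
Drop the 6 low bits; fill with zeros on the left
Result: 000000000100011 (decimal 35)
Equivalent: 2243 >> 6 = 2243 ÷ 2^6 = 35



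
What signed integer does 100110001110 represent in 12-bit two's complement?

Binary: 100110001110
Sign bit: 1 (negative)
Invert: 011001110001
Add 1:  011001110010
Magnitude: 011001110010 = 1024 + 512 + 64 + 32 + 16 + 2 = 1650
Value: -1650



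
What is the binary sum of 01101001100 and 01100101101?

Add column by column from the right: bit + bit + carry-in; write the sum mod 2, carry 1 when the sum is 2 or 3.
carry:  11000011000
        01101001100
+       01100101101
-------------------
       011001111001
(the carry out of the leftmost column, 0, becomes the leading bit)
Decimal check:
  01101001100 = 512 + 256 + 64 + 8 + 4 = 844
  01100101101 = 512 + 256 + 32 + 8 + 4 + 1 = 813
  844 + 813 = 1657, and 011001111001 = 1024 + 512 + 64 + 32 + 16 + 8 + 1 = 1657 ✓



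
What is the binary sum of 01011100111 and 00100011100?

Add column by column from the right: bit + bit + carry-in; write the sum mod 2, carry 1 when the sum is 2 or 3.
carry:  11111111000
        01011100111
+       00100011100
-------------------
       010000000011
(the carry out of the leftmost column, 0, becomes the leading bit)
Decimal check:
  01011100111 = 512 + 128 + 64 + 32 + 4 + 2 + 1 = 743
  00100011100 = 256 + 16 + 8 + 4 = 284
  743 + 284 = 1027, and 010000000011 = 1024 + 2 + 1 = 1027 ✓



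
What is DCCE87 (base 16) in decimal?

Expand by place value (powers of 16):
Digit values: D = 13, C = 12, E = 14
DCCE87 = 13 × 16^5 + 12 × 16^4 + 12 × 16^3 + 14 × 16^2 + 8 × 16^1 + 7 × 16^0
= 13 × 1048576 + 12 × 65536 + 12 × 4096 + 14 × 256 + 8 × 16 + 7 × 1
= 13631488 + 786432 + 49152 + 3584 + 128 + 7
= 14470791



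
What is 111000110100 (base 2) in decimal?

Sum of powers of 2 for each 1-bit:
2^2 + 2^4 + 2^5 + 2^9 + 2^10 + 2^11
= 4 + 16 + 32 + 512 + 1024 + 2048
= 3636



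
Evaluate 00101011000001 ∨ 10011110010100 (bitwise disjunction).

OR: 1 when either bit is 1
  00101011000001
| 10011110010100
----------------
  10111111010101
Decimal: 2753 | 10132 = 12245



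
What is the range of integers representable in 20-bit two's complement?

For 20-bit two's complement:
Minimum: -2^19 = -524288
Maximum: 2^19 - 1 = 524287



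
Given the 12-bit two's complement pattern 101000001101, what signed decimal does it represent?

Binary: 101000001101
Sign bit: 1 (negative)
Invert: 010111110010
Add 1:  010111110011
Magnitude: 010111110011 = 1024 + 256 + 128 + 64 + 32 + 16 + 2 + 1 = 1523
Value: -1523



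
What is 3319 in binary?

Using repeated division by 2:
3319 ÷ 2 = 1659 remainder 1
1659 ÷ 2 = 829 remainder 1
829 ÷ 2 = 414 remainder 1
414 ÷ 2 = 207 remainder 0
207 ÷ 2 = 103 remainder 1
103 ÷ 2 = 51 remainder 1
51 ÷ 2 = 25 remainder 1
25 ÷ 2 = 12 remainder 1
12 ÷ 2 = 6 remainder 0
6 ÷ 2 = 3 remainder 0
3 ÷ 2 = 1 remainder 1
1 ÷ 2 = 0 remainder 1
Reading remainders bottom to top: 110011110111



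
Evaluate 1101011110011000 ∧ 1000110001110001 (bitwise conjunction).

AND: 1 only when both bits are 1
  1101011110011000
& 1000110001110001
------------------
  1000010000010000
Decimal: 55192 & 35953 = 33808



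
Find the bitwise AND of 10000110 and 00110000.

AND: 1 only when both bits are 1
  10000110
& 00110000
----------
  00000000
Decimal: 134 & 48 = 0



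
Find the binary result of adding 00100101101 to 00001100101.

Add column by column from the right: bit + bit + carry-in; write the sum mod 2, carry 1 when the sum is 2 or 3.
carry:  00011011010
        00100101101
+       00001100101
-------------------
       000110010010
(the carry out of the leftmost column, 0, becomes the leading bit)
Decimal check:
  00100101101 = 256 + 32 + 8 + 4 + 1 = 301
  00001100101 = 64 + 32 + 4 + 1 = 101
  301 + 101 = 402, and 000110010010 = 256 + 128 + 16 + 2 = 402 ✓



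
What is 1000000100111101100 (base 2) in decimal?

Sum of powers of 2 for each 1-bit:
2^2 + 2^3 + 2^5 + 2^6 + 2^7 + 2^8 + 2^11 + 2^18
= 4 + 8 + 32 + 64 + 128 + 256 + 2048 + 262144
= 264684



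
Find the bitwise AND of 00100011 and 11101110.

AND: 1 only when both bits are 1
  00100011
& 11101110
----------
  00100010
Decimal: 35 & 238 = 34



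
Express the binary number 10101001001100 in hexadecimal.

Group into 4-bit nibbles from right:
  0010 = 2
  1010 = A
  0100 = 4
  1100 = C
Result: 2A4C



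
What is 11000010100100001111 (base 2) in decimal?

Sum of powers of 2 for each 1-bit:
2^0 + 2^1 + 2^2 + 2^3 + 2^8 + 2^11 + 2^13 + 2^18 + 2^19
= 1 + 2 + 4 + 8 + 256 + 2048 + 8192 + 262144 + 524288
= 796943



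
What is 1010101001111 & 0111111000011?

AND: 1 only when both bits are 1
  1010101001111
& 0111111000011
---------------
  0010101000011
Decimal: 5455 & 4035 = 1347



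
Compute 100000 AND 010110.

AND: 1 only when both bits are 1
  100000
& 010110
--------
  000000
Decimal: 32 & 22 = 0



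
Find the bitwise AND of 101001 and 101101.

AND: 1 only when both bits are 1
  101001
& 101101
--------
  101001
Decimal: 41 & 45 = 41



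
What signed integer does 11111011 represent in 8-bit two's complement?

Binary: 11111011
Sign bit: 1 (negative)
Invert: 00000100
Add 1:  00000101
Magnitude: 00000101 = 4 + 1 = 5
Value: -5



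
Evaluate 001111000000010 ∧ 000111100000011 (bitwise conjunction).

AND: 1 only when both bits are 1
  001111000000010
& 000111100000011
-----------------
  000111000000010
Decimal: 7682 & 3843 = 3586



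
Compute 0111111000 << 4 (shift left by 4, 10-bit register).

Original: 0111111000 (decimal 504)
Shift left by 4 positions
Append 4 zeros on the right and drop the 4 high bits that overflow the 10-bit width
Result: 1110000000 (decimal 896)
Equivalent: 504 << 4 = 504 × 2^4 = 8064, truncated to 10 bits = 896



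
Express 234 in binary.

Using repeated division by 2:
234 ÷ 2 = 117 remainder 0
117 ÷ 2 = 58 remainder 1
58 ÷ 2 = 29 remainder 0
29 ÷ 2 = 14 remainder 1
14 ÷ 2 = 7 remainder 0
7 ÷ 2 = 3 remainder 1
3 ÷ 2 = 1 remainder 1
1 ÷ 2 = 0 remainder 1
Reading remainders bottom to top: 11101010



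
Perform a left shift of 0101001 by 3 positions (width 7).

Original: 0101001 (decimal 41)
Shift left by 3 positions
Append 3 zeros on the right and drop the 3 high bits that overflow the 7-bit width
Result: 1001000 (decimal 72)
Equivalent: 41 << 3 = 41 × 2^3 = 328, truncated to 7 bits = 72



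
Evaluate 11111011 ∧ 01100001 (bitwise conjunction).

AND: 1 only when both bits are 1
  11111011
& 01100001
----------
  01100001
Decimal: 251 & 97 = 97



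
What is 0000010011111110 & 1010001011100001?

AND: 1 only when both bits are 1
  0000010011111110
& 1010001011100001
------------------
  0000000011100000
Decimal: 1278 & 41697 = 224



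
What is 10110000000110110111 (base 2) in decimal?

Sum of powers of 2 for each 1-bit:
2^0 + 2^1 + 2^2 + 2^4 + 2^5 + 2^7 + 2^8 + 2^16 + 2^17 + 2^19
= 1 + 2 + 4 + 16 + 32 + 128 + 256 + 65536 + 131072 + 524288
= 721335



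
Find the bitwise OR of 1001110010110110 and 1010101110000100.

OR: 1 when either bit is 1
  1001110010110110
| 1010101110000100
------------------
  1011111110110110
Decimal: 40118 | 43908 = 49078



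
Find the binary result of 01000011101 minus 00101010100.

Method 1 - Direct subtraction (column by column from the right: bit − bit − borrow-in; if negative, add 2 and borrow 1 from the next column):
borrow: 01110000000
        01000011101
-       00101010100
-------------------
        00011001001

Method 2 - Add two's complement:
Two's complement of 00101010100: invert → 11010101011, add 1 → 11010101100
  01000011101
+ 11010101100
-------------
 100011001001  (end carry out of the top bit = 1)
Discarding the end carry: 00011001001
Decimal check:
  01000011101 = 512 + 16 + 8 + 4 + 1 = 541
  00101010100 = 256 + 64 + 16 + 4 = 340
  541 - 340 = 201, and 00011001001 = 128 + 64 + 8 + 1 = 201 ✓



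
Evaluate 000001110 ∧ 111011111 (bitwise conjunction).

AND: 1 only when both bits are 1
  000001110
& 111011111
-----------
  000001110
Decimal: 14 & 479 = 14



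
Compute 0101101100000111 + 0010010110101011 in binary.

Add column by column from the right: bit + bit + carry-in; write the sum mod 2, carry 1 when the sum is 2 or 3.
carry:  1111111000011110
        0101101100000111
+       0010010110101011
------------------------
       01000000010110010
(the carry out of the leftmost column, 0, becomes the leading bit)
Decimal check:
  0101101100000111 = 16384 + 4096 + 2048 + 512 + 256 + 4 + 2 + 1 = 23303
  0010010110101011 = 8192 + 1024 + 256 + 128 + 32 + 8 + 2 + 1 = 9643
  23303 + 9643 = 32946, and 01000000010110010 = 32768 + 128 + 32 + 16 + 2 = 32946 ✓



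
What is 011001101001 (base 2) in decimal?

Sum of powers of 2 for each 1-bit:
2^0 + 2^3 + 2^5 + 2^6 + 2^9 + 2^10
= 1 + 8 + 32 + 64 + 512 + 1024
= 1641



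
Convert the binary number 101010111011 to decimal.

Sum of powers of 2 for each 1-bit:
2^0 + 2^1 + 2^3 + 2^4 + 2^5 + 2^7 + 2^9 + 2^11
= 1 + 2 + 8 + 16 + 32 + 128 + 512 + 2048
= 2747



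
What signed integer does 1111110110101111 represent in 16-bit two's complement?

Binary: 1111110110101111
Sign bit: 1 (negative)
Invert: 0000001001010000
Add 1:  0000001001010001
Magnitude: 0000001001010001 = 512 + 64 + 16 + 1 = 593
Value: -593



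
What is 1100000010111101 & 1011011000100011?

AND: 1 only when both bits are 1
  1100000010111101
& 1011011000100011
------------------
  1000000000100001
Decimal: 49341 & 46627 = 32801



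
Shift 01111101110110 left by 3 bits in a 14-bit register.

Original: 01111101110110 (decimal 8054)
Shift left by 3 positions
Append 3 zeros on the right and drop the 3 high bits that overflow the 14-bit width
Result: 11101110110000 (decimal 15280)
Equivalent: 8054 << 3 = 8054 × 2^3 = 64432, truncated to 14 bits = 15280



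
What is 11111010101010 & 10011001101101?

AND: 1 only when both bits are 1
  11111010101010
& 10011001101101
----------------
  10011000101000
Decimal: 16042 & 9837 = 9768



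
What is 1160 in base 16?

Using repeated division by 16 (digits 10–15 are A–F):
1160 ÷ 16 = 72 remainder 8
72 ÷ 16 = 4 remainder 8
4 ÷ 16 = 0 remainder 4
Reading remainders bottom to top: 488



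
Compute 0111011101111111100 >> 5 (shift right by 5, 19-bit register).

Original: 0111011101111111100 (decimal 244732)
Shift right by 5 positions
Drop the 5 low bits; fill with zeros on the left
Result: 0000001110111011111 (decimal 7647)
Equivalent: 244732 >> 5 = 244732 ÷ 2^5 = 7647



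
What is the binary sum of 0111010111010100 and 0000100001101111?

Add column by column from the right: bit + bit + carry-in; write the sum mod 2, carry 1 when the sum is 2 or 3.
carry:  0000001111111000
        0111010111010100
+       0000100001101111
------------------------
       00111111001000011
(the carry out of the leftmost column, 0, becomes the leading bit)
Decimal check:
  0111010111010100 = 16384 + 8192 + 4096 + 1024 + 256 + 128 + 64 + 16 + 4 = 30164
  0000100001101111 = 2048 + 64 + 32 + 8 + 4 + 2 + 1 = 2159
  30164 + 2159 = 32323, and 00111111001000011 = 16384 + 8192 + 4096 + 2048 + 1024 + 512 + 64 + 2 + 1 = 32323 ✓



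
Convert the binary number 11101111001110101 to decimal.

Sum of powers of 2 for each 1-bit:
2^0 + 2^2 + 2^4 + 2^5 + 2^6 + 2^9 + 2^10 + 2^11 + 2^12 + 2^14 + 2^15 + 2^16
= 1 + 4 + 16 + 32 + 64 + 512 + 1024 + 2048 + 4096 + 16384 + 32768 + 65536
= 122485



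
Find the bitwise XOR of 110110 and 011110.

XOR: 1 when bits differ
  110110
^ 011110
--------
  101000
Decimal: 54 ^ 30 = 40



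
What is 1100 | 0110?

OR: 1 when either bit is 1
  1100
| 0110
------
  1110
Decimal: 12 | 6 = 14



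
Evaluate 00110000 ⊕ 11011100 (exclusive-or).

XOR: 1 when bits differ
  00110000
^ 11011100
----------
  11101100
Decimal: 48 ^ 220 = 236



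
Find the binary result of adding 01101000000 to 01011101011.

Add column by column from the right: bit + bit + carry-in; write the sum mod 2, carry 1 when the sum is 2 or 3.
carry:  11110000000
        01101000000
+       01011101011
-------------------
       011000101011
(the carry out of the leftmost column, 0, becomes the leading bit)
Decimal check:
  01101000000 = 512 + 256 + 64 = 832
  01011101011 = 512 + 128 + 64 + 32 + 8 + 2 + 1 = 747
  832 + 747 = 1579, and 011000101011 = 1024 + 512 + 32 + 8 + 2 + 1 = 1579 ✓



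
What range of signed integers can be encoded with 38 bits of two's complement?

For 38-bit two's complement:
Minimum: -2^37 = -137438953472
Maximum: 2^37 - 1 = 137438953471



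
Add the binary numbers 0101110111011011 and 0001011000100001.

Add column by column from the right: bit + bit + carry-in; write the sum mod 2, carry 1 when the sum is 2 or 3.
carry:  0011100000000110
        0101110111011011
+       0001011000100001
------------------------
       00111001111111100
(the carry out of the leftmost column, 0, becomes the leading bit)
Decimal check:
  0101110111011011 = 16384 + 4096 + 2048 + 1024 + 256 + 128 + 64 + 16 + 8 + 2 + 1 = 24027
  0001011000100001 = 4096 + 1024 + 512 + 32 + 1 = 5665
  24027 + 5665 = 29692, and 00111001111111100 = 16384 + 8192 + 4096 + 512 + 256 + 128 + 64 + 32 + 16 + 8 + 4 = 29692 ✓



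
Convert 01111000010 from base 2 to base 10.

Sum of powers of 2 for each 1-bit:
2^1 + 2^6 + 2^7 + 2^8 + 2^9
= 2 + 64 + 128 + 256 + 512
= 962



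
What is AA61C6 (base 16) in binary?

Convert each hex digit to 4 bits:
  A = 1010
  A = 1010
  6 = 0110
  1 = 0001
  C = 1100
  6 = 0110
Concatenate: 101010100110000111000110



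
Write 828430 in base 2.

Using repeated division by 2:
828430 ÷ 2 = 414215 remainder 0
414215 ÷ 2 = 207107 remainder 1
207107 ÷ 2 = 103553 remainder 1
103553 ÷ 2 = 51776 remainder 1
51776 ÷ 2 = 25888 remainder 0
25888 ÷ 2 = 12944 remainder 0
12944 ÷ 2 = 6472 remainder 0
6472 ÷ 2 = 3236 remainder 0
3236 ÷ 2 = 1618 remainder 0
1618 ÷ 2 = 809 remainder 0
809 ÷ 2 = 404 remainder 1
404 ÷ 2 = 202 remainder 0
202 ÷ 2 = 101 remainder 0
101 ÷ 2 = 50 remainder 1
50 ÷ 2 = 25 remainder 0
25 ÷ 2 = 12 remainder 1
12 ÷ 2 = 6 remainder 0
6 ÷ 2 = 3 remainder 0
3 ÷ 2 = 1 remainder 1
1 ÷ 2 = 0 remainder 1
Reading remainders bottom to top: 11001010010000001110



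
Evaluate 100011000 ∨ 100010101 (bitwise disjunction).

OR: 1 when either bit is 1
  100011000
| 100010101
-----------
  100011101
Decimal: 280 | 277 = 285



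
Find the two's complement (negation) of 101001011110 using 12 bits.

Original (sign bit 1, negative): 101001011110
Step 1 - Invert all bits: 010110100001
Step 2 - Add 1: 010110100010
Verification: 101001011110 + 010110100010 = 1000000000000; discarding the end carry (carry out of the top bit) leaves the 12-bit value 000000000000, as required for x + (-x)



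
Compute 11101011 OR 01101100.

OR: 1 when either bit is 1
  11101011
| 01101100
----------
  11101111
Decimal: 235 | 108 = 239



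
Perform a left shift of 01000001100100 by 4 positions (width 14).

Original: 01000001100100 (decimal 4196)
Shift left by 4 positions
Append 4 zeros on the right and drop the 4 high bits that overflow the 14-bit width
Result: 00011001000000 (decimal 1600)
Equivalent: 4196 << 4 = 4196 × 2^4 = 67136, truncated to 14 bits = 1600



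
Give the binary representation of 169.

Using repeated division by 2:
169 ÷ 2 = 84 remainder 1
84 ÷ 2 = 42 remainder 0
42 ÷ 2 = 21 remainder 0
21 ÷ 2 = 10 remainder 1
10 ÷ 2 = 5 remainder 0
5 ÷ 2 = 2 remainder 1
2 ÷ 2 = 1 remainder 0
1 ÷ 2 = 0 remainder 1
Reading remainders bottom to top: 10101001



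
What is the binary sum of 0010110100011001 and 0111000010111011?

Add column by column from the right: bit + bit + carry-in; write the sum mod 2, carry 1 when the sum is 2 or 3.
carry:  1100000001110110
        0010110100011001
+       0111000010111011
------------------------
       01001110111010100
(the carry out of the leftmost column, 0, becomes the leading bit)
Decimal check:
  0010110100011001 = 8192 + 2048 + 1024 + 256 + 16 + 8 + 1 = 11545
  0111000010111011 = 16384 + 8192 + 4096 + 128 + 32 + 16 + 8 + 2 + 1 = 28859
  11545 + 28859 = 40404, and 01001110111010100 = 32768 + 4096 + 2048 + 1024 + 256 + 128 + 64 + 16 + 4 = 40404 ✓



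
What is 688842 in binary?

Using repeated division by 2:
688842 ÷ 2 = 344421 remainder 0
344421 ÷ 2 = 172210 remainder 1
172210 ÷ 2 = 86105 remainder 0
86105 ÷ 2 = 43052 remainder 1
43052 ÷ 2 = 21526 remainder 0
21526 ÷ 2 = 10763 remainder 0
10763 ÷ 2 = 5381 remainder 1
5381 ÷ 2 = 2690 remainder 1
2690 ÷ 2 = 1345 remainder 0
1345 ÷ 2 = 672 remainder 1
672 ÷ 2 = 336 remainder 0
336 ÷ 2 = 168 remainder 0
168 ÷ 2 = 84 remainder 0
84 ÷ 2 = 42 remainder 0
42 ÷ 2 = 21 remainder 0
21 ÷ 2 = 10 remainder 1
10 ÷ 2 = 5 remainder 0
5 ÷ 2 = 2 remainder 1
2 ÷ 2 = 1 remainder 0
1 ÷ 2 = 0 remainder 1
Reading remainders bottom to top: 10101000001011001010



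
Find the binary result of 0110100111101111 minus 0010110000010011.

Method 1 - Direct subtraction (column by column from the right: bit − bit − borrow-in; if negative, add 2 and borrow 1 from the next column):
borrow: 0111100000100000
        0110100111101111
-       0010110000010011
------------------------
        0011110111011100

Method 2 - Add two's complement:
Two's complement of 0010110000010011: invert → 1101001111101100, add 1 → 1101001111101101
  0110100111101111
+ 1101001111101101
------------------
 10011110111011100  (end carry out of the top bit = 1)
Discarding the end carry: 0011110111011100
Decimal check:
  0110100111101111 = 16384 + 8192 + 2048 + 256 + 128 + 64 + 32 + 8 + 4 + 2 + 1 = 27119
  0010110000010011 = 8192 + 2048 + 1024 + 16 + 2 + 1 = 11283
  27119 - 11283 = 15836, and 0011110111011100 = 8192 + 4096 + 2048 + 1024 + 256 + 128 + 64 + 16 + 8 + 4 = 15836 ✓



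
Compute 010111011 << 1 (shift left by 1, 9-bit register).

Original: 010111011 (decimal 187)
Shift left by 1 position
Append 1 zero on the right
Result: 101110110 (decimal 374)
Equivalent: 187 << 1 = 187 × 2^1 = 374



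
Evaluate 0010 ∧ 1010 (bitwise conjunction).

AND: 1 only when both bits are 1
  0010
& 1010
------
  0010
Decimal: 2 & 10 = 2



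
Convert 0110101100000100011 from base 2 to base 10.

Sum of powers of 2 for each 1-bit:
2^0 + 2^1 + 2^5 + 2^11 + 2^12 + 2^14 + 2^16 + 2^17
= 1 + 2 + 32 + 2048 + 4096 + 16384 + 65536 + 131072
= 219171



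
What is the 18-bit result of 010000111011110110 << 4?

Original: 010000111011110110 (decimal 69366)
Shift left by 4 positions
Append 4 zeros on the right and drop the 4 high bits that overflow the 18-bit width
Result: 001110111101100000 (decimal 61280)
Equivalent: 69366 << 4 = 69366 × 2^4 = 1109856, truncated to 18 bits = 61280



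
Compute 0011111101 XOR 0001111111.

XOR: 1 when bits differ
  0011111101
^ 0001111111
------------
  0010000010
Decimal: 253 ^ 127 = 130



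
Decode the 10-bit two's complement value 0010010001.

Binary: 0010010001
Sign bit: 0 (non-negative)
Read directly as an unsigned value:
0010010001 = 128 + 16 + 1 = 145
Value: 145



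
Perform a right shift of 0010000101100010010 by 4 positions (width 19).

Original: 0010000101100010010 (decimal 68370)
Shift right by 4 positions
Drop the 4 low bits; fill with zeros on the left
Result: 0000001000010110001 (decimal 4273)
Equivalent: 68370 >> 4 = 68370 ÷ 2^4 = 4273



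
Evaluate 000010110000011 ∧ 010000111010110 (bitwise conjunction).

AND: 1 only when both bits are 1
  000010110000011
& 010000111010110
-----------------
  000000110000010
Decimal: 1411 & 8662 = 386



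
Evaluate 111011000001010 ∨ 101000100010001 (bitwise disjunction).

OR: 1 when either bit is 1
  111011000001010
| 101000100010001
-----------------
  111011100011011
Decimal: 30218 | 20753 = 30491



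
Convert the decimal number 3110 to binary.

Using repeated division by 2:
3110 ÷ 2 = 1555 remainder 0
1555 ÷ 2 = 777 remainder 1
777 ÷ 2 = 388 remainder 1
388 ÷ 2 = 194 remainder 0
194 ÷ 2 = 97 remainder 0
97 ÷ 2 = 48 remainder 1
48 ÷ 2 = 24 remainder 0
24 ÷ 2 = 12 remainder 0
12 ÷ 2 = 6 remainder 0
6 ÷ 2 = 3 remainder 0
3 ÷ 2 = 1 remainder 1
1 ÷ 2 = 0 remainder 1
Reading remainders bottom to top: 110000100110



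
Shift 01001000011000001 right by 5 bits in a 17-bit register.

Original: 01001000011000001 (decimal 37057)
Shift right by 5 positions
Drop the 5 low bits; fill with zeros on the left
Result: 00000010010000110 (decimal 1158)
Equivalent: 37057 >> 5 = 37057 ÷ 2^5 = 1158



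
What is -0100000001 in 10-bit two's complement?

Original: 0100000001
Step 1 - Invert all bits: 1011111110
Step 2 - Add 1: 1011111111
Verification: 0100000001 + 1011111111 = 10000000000; discarding the end carry (carry out of the top bit) leaves the 10-bit value 0000000000, as required for x + (-x)



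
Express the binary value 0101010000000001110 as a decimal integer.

Sum of powers of 2 for each 1-bit:
2^1 + 2^2 + 2^3 + 2^13 + 2^15 + 2^17
= 2 + 4 + 8 + 8192 + 32768 + 131072
= 172046



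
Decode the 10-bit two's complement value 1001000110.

Binary: 1001000110
Sign bit: 1 (negative)
Invert: 0110111001
Add 1:  0110111010
Magnitude: 0110111010 = 256 + 128 + 32 + 16 + 8 + 2 = 442
Value: -442



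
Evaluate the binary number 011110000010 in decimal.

Sum of powers of 2 for each 1-bit:
2^1 + 2^7 + 2^8 + 2^9 + 2^10
= 2 + 128 + 256 + 512 + 1024
= 1922



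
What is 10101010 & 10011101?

AND: 1 only when both bits are 1
  10101010
& 10011101
----------
  10001000
Decimal: 170 & 157 = 136



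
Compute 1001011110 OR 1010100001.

OR: 1 when either bit is 1
  1001011110
| 1010100001
------------
  1011111111
Decimal: 606 | 673 = 767



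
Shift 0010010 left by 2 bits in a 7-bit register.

Original: 0010010 (decimal 18)
Shift left by 2 positions
Append 2 zeros on the right
Result: 1001000 (decimal 72)
Equivalent: 18 << 2 = 18 × 2^2 = 72



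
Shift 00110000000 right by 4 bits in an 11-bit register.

Original: 00110000000 (decimal 384)
Shift right by 4 positions
Drop the 4 low bits; fill with zeros on the left
Result: 00000011000 (decimal 24)
Equivalent: 384 >> 4 = 384 ÷ 2^4 = 24



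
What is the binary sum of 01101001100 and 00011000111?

Add column by column from the right: bit + bit + carry-in; write the sum mod 2, carry 1 when the sum is 2 or 3.
carry:  11110011000
        01101001100
+       00011000111
-------------------
       010000010011
(the carry out of the leftmost column, 0, becomes the leading bit)
Decimal check:
  01101001100 = 512 + 256 + 64 + 8 + 4 = 844
  00011000111 = 128 + 64 + 4 + 2 + 1 = 199
  844 + 199 = 1043, and 010000010011 = 1024 + 16 + 2 + 1 = 1043 ✓



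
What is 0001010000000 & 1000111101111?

AND: 1 only when both bits are 1
  0001010000000
& 1000111101111
---------------
  0000010000000
Decimal: 640 & 4591 = 128



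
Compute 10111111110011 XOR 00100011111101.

XOR: 1 when bits differ
  10111111110011
^ 00100011111101
----------------
  10011100001110
Decimal: 12275 ^ 2301 = 9998



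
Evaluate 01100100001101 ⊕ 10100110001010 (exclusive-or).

XOR: 1 when bits differ
  01100100001101
^ 10100110001010
----------------
  11000010000111
Decimal: 6413 ^ 10634 = 12423



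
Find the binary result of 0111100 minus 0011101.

Method 1 - Direct subtraction (column by column from the right: bit − bit − borrow-in; if negative, add 2 and borrow 1 from the next column):
borrow: 0111110
        0111100
-       0011101
---------------
        0011111

Method 2 - Add two's complement:
Two's complement of 0011101: invert → 1100010, add 1 → 1100011
  0111100
+ 1100011
---------
 10011111  (end carry out of the top bit = 1)
Discarding the end carry: 0011111
Decimal check:
  0111100 = 32 + 16 + 8 + 4 = 60
  0011101 = 16 + 8 + 4 + 1 = 29
  60 - 29 = 31, and 0011111 = 16 + 8 + 4 + 2 + 1 = 31 ✓



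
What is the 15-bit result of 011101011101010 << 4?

Original: 011101011101010 (decimal 15082)
Shift left by 4 positions
Append 4 zeros on the right and drop the 4 high bits that overflow the 15-bit width
Result: 010111010100000 (decimal 11936)
Equivalent: 15082 << 4 = 15082 × 2^4 = 241312, truncated to 15 bits = 11936



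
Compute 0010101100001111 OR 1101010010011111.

OR: 1 when either bit is 1
  0010101100001111
| 1101010010011111
------------------
  1111111110011111
Decimal: 11023 | 54431 = 65439



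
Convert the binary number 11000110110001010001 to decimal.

Sum of powers of 2 for each 1-bit:
2^0 + 2^4 + 2^6 + 2^10 + 2^11 + 2^13 + 2^14 + 2^18 + 2^19
= 1 + 16 + 64 + 1024 + 2048 + 8192 + 16384 + 262144 + 524288
= 814161



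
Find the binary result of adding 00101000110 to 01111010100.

Add column by column from the right: bit + bit + carry-in; write the sum mod 2, carry 1 when the sum is 2 or 3.
carry:  11110001000
        00101000110
+       01111010100
-------------------
       010100011010
(the carry out of the leftmost column, 0, becomes the leading bit)
Decimal check:
  00101000110 = 256 + 64 + 4 + 2 = 326
  01111010100 = 512 + 256 + 128 + 64 + 16 + 4 = 980
  326 + 980 = 1306, and 010100011010 = 1024 + 256 + 16 + 8 + 2 = 1306 ✓

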